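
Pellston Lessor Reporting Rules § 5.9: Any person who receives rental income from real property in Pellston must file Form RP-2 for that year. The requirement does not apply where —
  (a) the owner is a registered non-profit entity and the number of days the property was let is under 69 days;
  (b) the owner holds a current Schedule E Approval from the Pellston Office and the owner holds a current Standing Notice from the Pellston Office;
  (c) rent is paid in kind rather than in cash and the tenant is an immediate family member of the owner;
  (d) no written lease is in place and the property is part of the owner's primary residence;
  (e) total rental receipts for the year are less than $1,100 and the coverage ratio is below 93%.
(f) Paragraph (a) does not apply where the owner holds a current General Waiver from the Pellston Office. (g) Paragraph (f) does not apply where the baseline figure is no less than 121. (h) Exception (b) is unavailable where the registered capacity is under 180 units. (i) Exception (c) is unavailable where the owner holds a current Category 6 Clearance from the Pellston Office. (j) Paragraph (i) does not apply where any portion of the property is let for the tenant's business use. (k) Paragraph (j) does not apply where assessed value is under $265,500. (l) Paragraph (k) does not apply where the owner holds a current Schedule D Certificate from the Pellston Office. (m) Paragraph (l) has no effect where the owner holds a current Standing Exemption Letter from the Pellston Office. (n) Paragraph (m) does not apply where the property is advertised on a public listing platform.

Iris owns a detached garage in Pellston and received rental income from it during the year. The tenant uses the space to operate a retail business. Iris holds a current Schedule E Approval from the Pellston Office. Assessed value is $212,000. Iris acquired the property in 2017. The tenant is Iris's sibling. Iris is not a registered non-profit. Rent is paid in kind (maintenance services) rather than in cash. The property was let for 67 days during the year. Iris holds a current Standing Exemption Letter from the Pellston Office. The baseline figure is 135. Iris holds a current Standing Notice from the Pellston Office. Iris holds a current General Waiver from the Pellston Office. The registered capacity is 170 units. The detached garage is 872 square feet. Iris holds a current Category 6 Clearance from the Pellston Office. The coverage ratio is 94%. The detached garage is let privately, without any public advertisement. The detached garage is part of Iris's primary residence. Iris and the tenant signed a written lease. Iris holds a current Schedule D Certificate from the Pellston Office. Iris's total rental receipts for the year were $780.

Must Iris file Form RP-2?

Exception (a) fails — Iris is not a registered non-profit.
All of (b)'s requirements are met (a current Schedule E Approval is held; a current Standing Notice is held). However, paragraph (h) must be considered: (h) operates against (b): the registered capacity is 170 units, under the 180 units limit. So (b) is unavailable.
Exception (c): rent is paid in kind; the tenant is an immediate family member — every condition holds. Turning to paragraphs (i)–(n): (i) applies — a current Category 6 Clearance is held. (j) is triggered (the space is let for business use), but is displaced by (k): (k) operates — assessed value is $212,000, under the $265,500 limit. (l) would limit (k) — a current Schedule D Certificate is held — but (m) sets (l) aside: (m) operates against (l): a current Standing Exemption Letter is held. (n) is inapplicable (the property is let privately without advertisement), so (m) stands. So (c) is unavailable.
Exception (d) fails — a written lease is in place.
Exception (e) requires that the coverage ratio is below 93%; but the coverage ratio is 94%, not below 93%, so (e) is unavailable.
No exception applies. The general rule governs.

Yes — Iris must file Form RP-2.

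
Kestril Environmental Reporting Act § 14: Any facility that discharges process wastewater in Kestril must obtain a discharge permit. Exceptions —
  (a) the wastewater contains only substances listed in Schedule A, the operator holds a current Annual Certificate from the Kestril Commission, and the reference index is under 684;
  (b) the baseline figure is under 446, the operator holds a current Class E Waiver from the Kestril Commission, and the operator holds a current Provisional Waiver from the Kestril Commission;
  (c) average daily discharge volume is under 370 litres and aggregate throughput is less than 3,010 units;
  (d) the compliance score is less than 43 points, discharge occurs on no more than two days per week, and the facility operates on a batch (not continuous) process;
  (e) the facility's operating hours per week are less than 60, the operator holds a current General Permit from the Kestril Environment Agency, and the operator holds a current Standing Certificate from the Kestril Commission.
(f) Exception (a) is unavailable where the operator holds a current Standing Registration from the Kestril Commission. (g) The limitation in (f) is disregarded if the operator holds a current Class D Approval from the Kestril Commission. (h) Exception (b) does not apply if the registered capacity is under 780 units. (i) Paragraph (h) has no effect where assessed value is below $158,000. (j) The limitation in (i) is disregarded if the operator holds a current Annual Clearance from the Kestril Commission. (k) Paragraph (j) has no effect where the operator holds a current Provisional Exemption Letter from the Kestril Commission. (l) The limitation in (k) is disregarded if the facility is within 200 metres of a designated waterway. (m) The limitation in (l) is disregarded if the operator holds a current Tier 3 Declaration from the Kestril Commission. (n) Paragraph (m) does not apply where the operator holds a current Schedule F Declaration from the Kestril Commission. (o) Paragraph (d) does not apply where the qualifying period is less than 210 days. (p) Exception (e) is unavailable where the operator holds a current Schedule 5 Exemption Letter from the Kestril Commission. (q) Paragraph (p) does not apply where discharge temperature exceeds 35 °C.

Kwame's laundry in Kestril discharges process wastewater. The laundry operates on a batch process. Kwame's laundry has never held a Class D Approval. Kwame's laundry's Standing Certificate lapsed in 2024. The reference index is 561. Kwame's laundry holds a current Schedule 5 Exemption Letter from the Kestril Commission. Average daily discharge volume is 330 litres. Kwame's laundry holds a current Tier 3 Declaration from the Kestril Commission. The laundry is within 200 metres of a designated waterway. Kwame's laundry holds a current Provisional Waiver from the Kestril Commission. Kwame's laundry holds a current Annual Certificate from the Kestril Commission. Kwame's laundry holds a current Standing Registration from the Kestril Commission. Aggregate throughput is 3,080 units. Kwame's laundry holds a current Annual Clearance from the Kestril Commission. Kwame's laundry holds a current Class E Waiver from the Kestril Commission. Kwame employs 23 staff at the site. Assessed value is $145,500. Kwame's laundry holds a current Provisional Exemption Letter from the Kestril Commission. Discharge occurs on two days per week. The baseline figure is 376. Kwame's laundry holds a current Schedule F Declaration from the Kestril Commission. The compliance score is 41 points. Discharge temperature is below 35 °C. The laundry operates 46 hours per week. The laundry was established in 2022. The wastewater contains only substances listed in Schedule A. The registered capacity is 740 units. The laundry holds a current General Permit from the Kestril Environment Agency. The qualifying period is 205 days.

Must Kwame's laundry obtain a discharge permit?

Exception (a) is satisfied on its face — the wastewater is Schedule-A-only; a current Annual Certificate is held; the reference index is 561, under the 684 limit. However, paragraphs (f)–(g) must be considered: (f) applies — a current Standing Registration is held. (g) is inapplicable (the Class D Approval is not current), so (f) stands. So (a) is unavailable.
Exception (b): the baseline figure is 376, under the 446 limit; a current Class E Waiver is held; a current Provisional Waiver is held — every condition holds. But: (h) applies — the registered capacity is 740 units, under the 780 units limit. (i) would limit (h) — assessed value is $145,500, below the $158,000 limit — but (j) sets (i) aside: (j) is engaged — a current Annual Clearance is held. (k) is triggered (a current Provisional Exemption Letter is held), but is set aside by (l): (l) is triggered — the laundry is within 200 m of a designated waterway. (m) is triggered (a current Tier 3 Declaration is held), but is displaced by (n): (n) is triggered — a current Schedule F Declaration is held. So (b) is unavailable.
Exception (c) does not apply: aggregate throughput is 3,080 units, not less than 3,010 units.
Exception (d): the compliance score is 41 points, less than the 43 points limit; discharge occurs on no more than two days per week; the facility operates on a batch process — every condition holds. However, paragraph (o) must be considered: (o) operates against (d): the qualifying period is 205 days, less than the 210 days limit. So (d) is unavailable.
Exception (e) does not apply: the Standing Certificate is not current.
None of the exceptions is available; § 14 applies in full.

Yes — Kwame's laundry must obtain a discharge permit.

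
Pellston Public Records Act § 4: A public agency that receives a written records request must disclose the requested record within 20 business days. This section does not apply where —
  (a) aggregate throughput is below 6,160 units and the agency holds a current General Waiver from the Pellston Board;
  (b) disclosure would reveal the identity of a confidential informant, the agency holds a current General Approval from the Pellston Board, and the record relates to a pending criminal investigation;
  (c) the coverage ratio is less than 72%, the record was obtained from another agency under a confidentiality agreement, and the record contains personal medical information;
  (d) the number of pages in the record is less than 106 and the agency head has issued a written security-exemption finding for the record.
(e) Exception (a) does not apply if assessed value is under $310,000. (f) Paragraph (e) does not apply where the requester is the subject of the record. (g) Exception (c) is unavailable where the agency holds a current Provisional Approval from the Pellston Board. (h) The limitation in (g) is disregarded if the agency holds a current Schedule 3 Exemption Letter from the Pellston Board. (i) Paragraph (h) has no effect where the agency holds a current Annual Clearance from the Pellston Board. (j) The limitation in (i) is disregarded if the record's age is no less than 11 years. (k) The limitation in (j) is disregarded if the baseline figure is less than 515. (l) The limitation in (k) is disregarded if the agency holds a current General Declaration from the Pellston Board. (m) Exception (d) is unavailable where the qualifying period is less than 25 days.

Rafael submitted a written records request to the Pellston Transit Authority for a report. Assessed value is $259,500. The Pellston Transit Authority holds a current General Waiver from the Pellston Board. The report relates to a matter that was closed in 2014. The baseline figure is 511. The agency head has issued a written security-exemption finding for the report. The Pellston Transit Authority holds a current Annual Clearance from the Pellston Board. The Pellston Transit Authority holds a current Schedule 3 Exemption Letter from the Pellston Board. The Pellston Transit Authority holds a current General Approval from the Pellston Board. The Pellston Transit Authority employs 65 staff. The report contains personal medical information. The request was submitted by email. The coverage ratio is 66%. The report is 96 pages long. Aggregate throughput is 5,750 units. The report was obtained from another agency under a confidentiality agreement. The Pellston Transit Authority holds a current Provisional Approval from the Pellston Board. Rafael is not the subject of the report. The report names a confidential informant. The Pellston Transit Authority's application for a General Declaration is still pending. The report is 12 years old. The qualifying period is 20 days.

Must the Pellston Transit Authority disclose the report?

Yes — the Pellston Transit Authority must disclose the report.

Exception (a) is satisfied on its face — aggregate throughput is 5,750 units, below the 6,160 units limit; a current General Waiver is held. But: (e) operates against (a): assessed value is $259,500, under the $310,000 limit. (f) does not operate here (Rafael is not the subject of the report), so (e) stands. So (a) is unavailable.
Exception (b) fails — the report relates to a closed matter.
Exception (c)'s conditions are all satisfied: the coverage ratio is 66%, less than the 72% limit; the report was obtained under a confidentiality agreement; the report contains personal medical information. However, paragraphs (g)–(l) must be considered: (g) operates against (c): a current Provisional Approval is held. (h) is engaged (a current Schedule 3 Exemption Letter is held), but is itself disapplied by (i): (i) operates against (h): a current Annual Clearance is held. (j) is triggered (the record's age is 12 years, meeting the 11 years threshold), but is overridden by (k): (k) operates — the baseline figure is 511, less than the 515 limit. (l) is not engaged (the General Declaration is not current), so (k) stands. (c) is therefore removed.
All of (d)'s requirements are met (the number of pages in the record is 96, less than the 106 limit; a written security-exemption finding has been issued). But applying paragraph (m): (m) is triggered — the qualifying period is 20 days, less than the 25 days limit. (d) is therefore removed.
Every exception is unavailable, so the rule governs.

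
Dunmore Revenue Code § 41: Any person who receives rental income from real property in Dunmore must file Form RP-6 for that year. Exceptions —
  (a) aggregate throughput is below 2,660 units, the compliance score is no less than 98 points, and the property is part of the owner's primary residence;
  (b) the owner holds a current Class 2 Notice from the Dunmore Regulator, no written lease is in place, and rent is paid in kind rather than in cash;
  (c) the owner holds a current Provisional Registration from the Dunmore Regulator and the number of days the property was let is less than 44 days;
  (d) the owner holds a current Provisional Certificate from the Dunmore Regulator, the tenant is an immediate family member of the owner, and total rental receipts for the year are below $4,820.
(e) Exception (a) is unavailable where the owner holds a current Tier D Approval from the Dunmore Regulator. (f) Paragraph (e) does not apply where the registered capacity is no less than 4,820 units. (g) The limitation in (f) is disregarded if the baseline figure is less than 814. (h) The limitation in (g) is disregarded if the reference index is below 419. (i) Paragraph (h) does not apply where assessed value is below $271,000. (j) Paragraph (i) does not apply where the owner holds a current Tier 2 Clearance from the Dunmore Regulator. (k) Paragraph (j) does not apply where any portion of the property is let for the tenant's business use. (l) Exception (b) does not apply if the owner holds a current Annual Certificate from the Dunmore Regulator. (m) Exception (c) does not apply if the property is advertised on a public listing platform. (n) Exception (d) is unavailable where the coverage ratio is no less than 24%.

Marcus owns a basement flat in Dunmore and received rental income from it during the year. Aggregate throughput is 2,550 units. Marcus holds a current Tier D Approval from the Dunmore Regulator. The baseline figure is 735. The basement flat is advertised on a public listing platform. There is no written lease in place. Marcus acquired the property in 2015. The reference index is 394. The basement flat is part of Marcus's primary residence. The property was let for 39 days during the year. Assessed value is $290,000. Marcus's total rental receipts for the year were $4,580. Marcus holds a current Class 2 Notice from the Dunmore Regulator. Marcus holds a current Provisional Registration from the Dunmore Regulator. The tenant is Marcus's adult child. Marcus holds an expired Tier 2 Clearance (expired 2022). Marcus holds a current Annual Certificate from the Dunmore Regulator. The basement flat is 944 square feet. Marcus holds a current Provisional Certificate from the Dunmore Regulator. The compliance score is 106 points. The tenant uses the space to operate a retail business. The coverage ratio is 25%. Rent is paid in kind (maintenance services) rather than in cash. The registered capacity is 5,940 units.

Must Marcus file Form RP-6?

No — exception (a) applies; Marcus is not required to file Form RP-6.

All of (a)'s requirements are met (aggregate throughput is 2,550 units, below the 2,660 units limit; the compliance score is 106 points, meeting the 98 points threshold; the basement flat is part of the primary residence). Under paragraphs (e)–(k): (e) would limit (a) — a current Tier D Approval is held — but (f) sets (e) aside: (f) operates against (e): the registered capacity is 5,940 units, meeting the 4,820 units threshold. (g) would limit (f) — the baseline figure is 735, less than the 814 limit — but (h) sets (g) aside: (h) operates against (g): the reference index is 394, below the 419 limit. (i) is not triggered (assessed value is $290,000, not below $271,000), so (h) stands. (a) remains available.
All of (b)'s requirements are met (a current Class 2 Notice is held; there is no written lease; rent is paid in kind). But applying paragraph (l): (l) is engaged — a current Annual Certificate is held. (b) is therefore removed.
Exception (c) is satisfied on its face — a current Provisional Registration is held; the number of days the property was let is 39 days, less than the 44 days limit. However, paragraph (m) must be considered: (m) operates against (c): the property is publicly advertised. Exception (c) does not apply.
Exception (d)'s conditions are all satisfied: a current Provisional Certificate is held; the tenant is an immediate family member; total rental receipts for the year are $4,580, below the $4,820 limit. But applying paragraph (n): (n) operates against (d): the coverage ratio is 25%, meeting the 24% threshold. Exception (d) does not apply.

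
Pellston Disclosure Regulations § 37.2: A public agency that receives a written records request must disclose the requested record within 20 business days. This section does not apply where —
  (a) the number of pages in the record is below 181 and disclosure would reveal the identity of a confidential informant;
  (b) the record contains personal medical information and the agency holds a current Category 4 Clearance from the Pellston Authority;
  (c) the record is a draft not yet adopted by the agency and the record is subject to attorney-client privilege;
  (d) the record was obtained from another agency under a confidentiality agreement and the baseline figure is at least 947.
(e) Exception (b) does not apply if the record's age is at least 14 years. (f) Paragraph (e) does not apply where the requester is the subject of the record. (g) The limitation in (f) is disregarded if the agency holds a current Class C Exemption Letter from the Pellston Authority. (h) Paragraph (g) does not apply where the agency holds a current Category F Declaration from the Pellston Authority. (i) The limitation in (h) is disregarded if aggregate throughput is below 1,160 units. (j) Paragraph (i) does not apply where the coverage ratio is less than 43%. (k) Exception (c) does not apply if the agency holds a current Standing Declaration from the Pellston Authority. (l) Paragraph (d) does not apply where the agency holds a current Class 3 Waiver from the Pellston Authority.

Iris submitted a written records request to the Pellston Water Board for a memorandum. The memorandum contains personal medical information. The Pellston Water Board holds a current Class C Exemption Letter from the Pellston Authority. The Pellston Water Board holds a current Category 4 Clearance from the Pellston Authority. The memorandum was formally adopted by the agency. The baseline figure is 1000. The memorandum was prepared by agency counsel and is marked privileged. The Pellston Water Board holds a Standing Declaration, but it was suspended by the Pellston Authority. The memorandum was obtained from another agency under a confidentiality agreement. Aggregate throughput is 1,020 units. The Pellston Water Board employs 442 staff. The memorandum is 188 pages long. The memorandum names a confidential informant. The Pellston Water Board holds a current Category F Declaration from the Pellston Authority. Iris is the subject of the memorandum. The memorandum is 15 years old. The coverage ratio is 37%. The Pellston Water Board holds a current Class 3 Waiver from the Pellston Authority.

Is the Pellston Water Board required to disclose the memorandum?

Exception (a) requires that the number of pages in the record is below 181; but the number of pages in the record is 188, not below 181, so (a) is unavailable.
All of (b)'s requirements are met (the memorandum contains personal medical information; a current Category 4 Clearance is held). Applying paragraphs (e)–(j): (e) would limit (b) — the record's age is 15 years, meeting the 14 years threshold — but (f) sets (e) aside: (f) operates against (e): Iris is the subject of the memorandum. (g) applies (a current Class C Exemption Letter is held), but is displaced by (h): (h) is triggered — a current Category F Declaration is held. (i) operates (aggregate throughput is 1,020 units, below the 1,160 units limit), but is overridden by (j): (j) operates against (i): the coverage ratio is 37%, less than the 43% limit. Exception (b) stands.
Exception (c) does not apply: the memorandum has been formally adopted.
Exception (d) is satisfied on its face — the memorandum was obtained under a confidentiality agreement; the baseline figure is 1,000, meeting the 947 threshold. However, paragraph (l) must be considered: (l) operates — a current Class 3 Waiver is held. So (d) is unavailable.

No — exception (b) applies; the Pellston Water Board is not required to disclose the memorandum.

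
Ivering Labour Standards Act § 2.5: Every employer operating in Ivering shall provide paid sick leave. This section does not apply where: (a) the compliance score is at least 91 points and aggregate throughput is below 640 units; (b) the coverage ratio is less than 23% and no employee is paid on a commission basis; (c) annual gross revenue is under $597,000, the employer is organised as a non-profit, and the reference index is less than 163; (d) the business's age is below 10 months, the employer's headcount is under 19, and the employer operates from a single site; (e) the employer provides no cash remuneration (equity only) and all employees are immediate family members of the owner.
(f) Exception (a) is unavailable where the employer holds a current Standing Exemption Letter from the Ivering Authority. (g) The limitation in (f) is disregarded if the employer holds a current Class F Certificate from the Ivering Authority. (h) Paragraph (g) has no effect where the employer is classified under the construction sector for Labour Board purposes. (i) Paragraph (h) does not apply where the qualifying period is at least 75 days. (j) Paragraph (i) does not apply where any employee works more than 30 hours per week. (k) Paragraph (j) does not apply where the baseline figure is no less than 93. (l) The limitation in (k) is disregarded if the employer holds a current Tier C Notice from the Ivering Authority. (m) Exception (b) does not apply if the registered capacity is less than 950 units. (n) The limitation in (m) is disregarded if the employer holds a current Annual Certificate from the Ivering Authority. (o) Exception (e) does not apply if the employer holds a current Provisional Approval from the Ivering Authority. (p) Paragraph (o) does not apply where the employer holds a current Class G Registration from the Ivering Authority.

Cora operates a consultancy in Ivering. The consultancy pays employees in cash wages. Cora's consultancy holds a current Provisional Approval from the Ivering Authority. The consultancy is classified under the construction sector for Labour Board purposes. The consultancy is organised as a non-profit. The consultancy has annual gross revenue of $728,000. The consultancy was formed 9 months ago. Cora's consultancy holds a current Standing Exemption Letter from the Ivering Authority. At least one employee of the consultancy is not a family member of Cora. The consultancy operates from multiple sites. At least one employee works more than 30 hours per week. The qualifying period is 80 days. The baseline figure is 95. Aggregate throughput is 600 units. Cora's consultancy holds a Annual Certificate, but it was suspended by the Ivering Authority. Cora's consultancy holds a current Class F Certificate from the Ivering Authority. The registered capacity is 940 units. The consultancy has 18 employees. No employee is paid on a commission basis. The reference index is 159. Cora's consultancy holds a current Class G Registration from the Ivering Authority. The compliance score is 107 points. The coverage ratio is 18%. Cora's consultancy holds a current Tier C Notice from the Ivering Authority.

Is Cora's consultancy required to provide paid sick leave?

Exception (a) is satisfied on its face — the compliance score is 107 points, meeting the 91 points threshold; aggregate throughput is 600 units, below the 640 units limit. But: (f) operates — a current Standing Exemption Letter is held. (g) applies (a current Class F Certificate is held), but is itself disapplied by (h): (h) is engaged — the consultancy is classified under the construction sector. (i) is engaged (the qualifying period is 80 days, meeting the 75 days threshold), but yields to (j): (j) operates — at least one employee exceeds 30 hours/week. (k) is engaged (the baseline figure is 95, meeting the 93 threshold), but yields to (l): (l) is triggered — a current Tier C Notice is held. So (a) is unavailable.
Exception (b)'s conditions are all satisfied: the coverage ratio is 18%, less than the 23% limit; no employee is paid on commission. Turning to paragraphs (m)–(n): (m) operates against (b): the registered capacity is 940 units, less than the 950 units limit. (n), which would lift (m), is not triggered — the Annual Certificate is not current. Exception (b) does not apply.
Exception (c) does not apply: annual gross revenue is $728,000, not under $597,000.
Exception (d) does not apply: the employer operates from multiple sites.
Exception (e) does not apply: employees are paid cash wages.
None of the exceptions is available; § 2.5 applies in full.

Yes — Cora's consultancy must provide paid sick leave.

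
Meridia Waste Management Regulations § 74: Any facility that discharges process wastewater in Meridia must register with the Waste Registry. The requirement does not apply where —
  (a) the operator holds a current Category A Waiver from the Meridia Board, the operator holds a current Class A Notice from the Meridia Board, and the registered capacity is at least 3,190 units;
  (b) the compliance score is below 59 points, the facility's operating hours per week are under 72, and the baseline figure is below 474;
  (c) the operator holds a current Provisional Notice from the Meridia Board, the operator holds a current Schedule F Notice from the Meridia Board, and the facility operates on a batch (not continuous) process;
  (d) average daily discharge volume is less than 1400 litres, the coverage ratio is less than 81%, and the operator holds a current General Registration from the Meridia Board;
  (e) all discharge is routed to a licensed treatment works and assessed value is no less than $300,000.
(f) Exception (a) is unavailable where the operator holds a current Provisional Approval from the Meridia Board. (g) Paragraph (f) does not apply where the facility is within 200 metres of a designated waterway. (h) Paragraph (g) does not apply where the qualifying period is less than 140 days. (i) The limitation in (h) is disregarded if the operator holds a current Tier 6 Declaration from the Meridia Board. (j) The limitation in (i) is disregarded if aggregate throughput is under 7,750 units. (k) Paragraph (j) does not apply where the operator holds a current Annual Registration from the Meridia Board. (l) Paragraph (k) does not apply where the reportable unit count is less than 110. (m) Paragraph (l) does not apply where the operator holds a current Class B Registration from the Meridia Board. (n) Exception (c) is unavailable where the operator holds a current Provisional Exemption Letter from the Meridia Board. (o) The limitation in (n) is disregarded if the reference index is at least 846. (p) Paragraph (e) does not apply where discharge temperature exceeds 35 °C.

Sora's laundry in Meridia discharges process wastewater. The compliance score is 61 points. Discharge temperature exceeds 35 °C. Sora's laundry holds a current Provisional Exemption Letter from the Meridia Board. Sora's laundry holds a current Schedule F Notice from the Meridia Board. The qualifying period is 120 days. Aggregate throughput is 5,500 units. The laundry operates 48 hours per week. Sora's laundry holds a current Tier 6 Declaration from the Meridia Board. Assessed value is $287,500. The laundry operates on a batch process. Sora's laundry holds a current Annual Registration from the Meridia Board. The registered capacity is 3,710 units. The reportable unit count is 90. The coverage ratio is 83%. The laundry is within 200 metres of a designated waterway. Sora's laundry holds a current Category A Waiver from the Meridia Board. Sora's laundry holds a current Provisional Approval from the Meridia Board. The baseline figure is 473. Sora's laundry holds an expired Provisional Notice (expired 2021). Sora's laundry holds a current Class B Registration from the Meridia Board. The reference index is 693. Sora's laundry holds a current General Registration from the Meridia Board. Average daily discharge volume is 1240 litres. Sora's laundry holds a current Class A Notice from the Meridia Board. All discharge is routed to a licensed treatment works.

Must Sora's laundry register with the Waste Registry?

No — exception (a) applies; Sora's laundry is not required to register with the Waste Registry.

Exception (a) is satisfied on its face — a current Category A Waiver is held; a current Class A Notice is held; the registered capacity is 3,710 units, meeting the 3,190 units threshold. As to paragraphs (f)–(m): (f) applies (a current Provisional Approval is held), but is displaced by (g): (g) is engaged — the laundry is within 200 m of a designated waterway. (h) is triggered (the qualifying period is 120 days, less than the 140 days limit), but is itself disapplied by (i): (i) operates against (h): a current Tier 6 Declaration is held. (j) would limit (i) — aggregate throughput is 5,500 units, under the 7,750 units limit — but (k) sets (j) aside: (k) operates — a current Annual Registration is held. (l) would limit (k) — the reportable unit count is 90, less than the 110 limit — but (m) sets (l) aside: (m) is engaged — a current Class B Registration is held. So (a) applies.
Exception (b) fails — the compliance score is 61 points, not below 59 points.
Exception (c) requires that the operator holds a current Provisional Notice from the Meridia Board; but there is no Provisional Notice in force, so (c) is unavailable.
Exception (d) requires that the coverage ratio is less than 81%; but the coverage ratio is 83%, not less than 81%, so (d) is unavailable.
Exception (e) requires that assessed value is no less than $300,000; but assessed value is $287,500, short of $300,000, so (e) is unavailable.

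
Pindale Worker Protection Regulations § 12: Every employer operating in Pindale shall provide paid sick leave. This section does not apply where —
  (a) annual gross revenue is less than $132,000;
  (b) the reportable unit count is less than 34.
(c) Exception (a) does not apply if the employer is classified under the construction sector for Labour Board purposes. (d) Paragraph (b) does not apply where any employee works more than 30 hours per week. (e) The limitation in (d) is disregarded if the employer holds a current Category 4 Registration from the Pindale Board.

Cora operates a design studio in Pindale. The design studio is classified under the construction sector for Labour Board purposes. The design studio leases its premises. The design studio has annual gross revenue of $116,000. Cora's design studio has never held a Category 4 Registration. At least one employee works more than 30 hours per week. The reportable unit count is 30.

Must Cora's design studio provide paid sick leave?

Exception (a): annual gross revenue is $116,000, less than the $132,000 limit — every condition holds. However, paragraph (c) must be considered: (c) is triggered — the design studio is classified under the construction sector. (a) is therefore removed.
All of (b)'s requirements are met (the reportable unit count is 30, less than the 34 limit). But: (d) operates — at least one employee exceeds 30 hours/week. (e) does not operate here (the Category 4 Registration is not current), so (d) stands. So (b) is unavailable.
Every exception is unavailable, so the rule governs.

Yes — Cora's design studio must provide paid sick leave.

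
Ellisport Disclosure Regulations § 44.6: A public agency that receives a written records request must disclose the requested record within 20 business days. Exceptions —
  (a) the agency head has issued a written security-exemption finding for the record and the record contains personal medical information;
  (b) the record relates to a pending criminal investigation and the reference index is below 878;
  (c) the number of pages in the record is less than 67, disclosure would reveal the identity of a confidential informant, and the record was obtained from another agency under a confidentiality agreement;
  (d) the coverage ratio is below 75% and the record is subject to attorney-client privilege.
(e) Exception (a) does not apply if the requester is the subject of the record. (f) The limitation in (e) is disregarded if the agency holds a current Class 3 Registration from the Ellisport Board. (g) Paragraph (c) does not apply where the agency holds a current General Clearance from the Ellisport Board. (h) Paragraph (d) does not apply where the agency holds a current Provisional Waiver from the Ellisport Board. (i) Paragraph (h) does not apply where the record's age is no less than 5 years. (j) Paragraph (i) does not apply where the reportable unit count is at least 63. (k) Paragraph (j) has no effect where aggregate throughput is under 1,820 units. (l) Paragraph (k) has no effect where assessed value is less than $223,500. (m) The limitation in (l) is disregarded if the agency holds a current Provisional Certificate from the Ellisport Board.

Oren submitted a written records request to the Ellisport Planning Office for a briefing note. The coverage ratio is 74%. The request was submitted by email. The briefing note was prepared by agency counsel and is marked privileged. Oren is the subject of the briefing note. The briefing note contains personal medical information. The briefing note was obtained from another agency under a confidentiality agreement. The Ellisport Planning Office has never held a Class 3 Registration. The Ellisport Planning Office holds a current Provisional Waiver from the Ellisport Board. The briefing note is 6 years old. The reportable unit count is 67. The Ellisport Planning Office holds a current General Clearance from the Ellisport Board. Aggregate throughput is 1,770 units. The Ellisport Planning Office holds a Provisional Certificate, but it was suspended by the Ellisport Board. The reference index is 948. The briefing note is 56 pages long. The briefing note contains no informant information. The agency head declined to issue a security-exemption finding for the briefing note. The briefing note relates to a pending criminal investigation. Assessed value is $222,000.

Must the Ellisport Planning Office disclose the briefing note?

Yes — the Ellisport Planning Office must disclose the briefing note.

Exception (a) fails — the agency head declined to issue a security-exemption finding.
Exception (b) requires that the reference index is below 878; but the reference index is 948, not below 878, so (b) is unavailable.
Exception (c) does not apply: the briefing note contains no informant information.
Exception (d) is satisfied on its face — the coverage ratio is 74%, below the 75% limit; the briefing note is privileged. Turning to paragraphs (h)–(m): (h) is engaged — a current Provisional Waiver is held. (i) is engaged (the record's age is 6 years, meeting the 5 years threshold), but is displaced by (j): (j) applies — the reportable unit count is 67, meeting the 63 threshold. (k) is triggered (aggregate throughput is 1,770 units, under the 1,820 units limit), but yields to (l): (l) operates against (k): assessed value is $222,000, less than the $223,500 limit. (m), which would lift (l), is not engaged — no current Provisional Certificate is held. Exception (d) does not apply.
No exception is made out. the Ellisport Planning Office falls within the general rule.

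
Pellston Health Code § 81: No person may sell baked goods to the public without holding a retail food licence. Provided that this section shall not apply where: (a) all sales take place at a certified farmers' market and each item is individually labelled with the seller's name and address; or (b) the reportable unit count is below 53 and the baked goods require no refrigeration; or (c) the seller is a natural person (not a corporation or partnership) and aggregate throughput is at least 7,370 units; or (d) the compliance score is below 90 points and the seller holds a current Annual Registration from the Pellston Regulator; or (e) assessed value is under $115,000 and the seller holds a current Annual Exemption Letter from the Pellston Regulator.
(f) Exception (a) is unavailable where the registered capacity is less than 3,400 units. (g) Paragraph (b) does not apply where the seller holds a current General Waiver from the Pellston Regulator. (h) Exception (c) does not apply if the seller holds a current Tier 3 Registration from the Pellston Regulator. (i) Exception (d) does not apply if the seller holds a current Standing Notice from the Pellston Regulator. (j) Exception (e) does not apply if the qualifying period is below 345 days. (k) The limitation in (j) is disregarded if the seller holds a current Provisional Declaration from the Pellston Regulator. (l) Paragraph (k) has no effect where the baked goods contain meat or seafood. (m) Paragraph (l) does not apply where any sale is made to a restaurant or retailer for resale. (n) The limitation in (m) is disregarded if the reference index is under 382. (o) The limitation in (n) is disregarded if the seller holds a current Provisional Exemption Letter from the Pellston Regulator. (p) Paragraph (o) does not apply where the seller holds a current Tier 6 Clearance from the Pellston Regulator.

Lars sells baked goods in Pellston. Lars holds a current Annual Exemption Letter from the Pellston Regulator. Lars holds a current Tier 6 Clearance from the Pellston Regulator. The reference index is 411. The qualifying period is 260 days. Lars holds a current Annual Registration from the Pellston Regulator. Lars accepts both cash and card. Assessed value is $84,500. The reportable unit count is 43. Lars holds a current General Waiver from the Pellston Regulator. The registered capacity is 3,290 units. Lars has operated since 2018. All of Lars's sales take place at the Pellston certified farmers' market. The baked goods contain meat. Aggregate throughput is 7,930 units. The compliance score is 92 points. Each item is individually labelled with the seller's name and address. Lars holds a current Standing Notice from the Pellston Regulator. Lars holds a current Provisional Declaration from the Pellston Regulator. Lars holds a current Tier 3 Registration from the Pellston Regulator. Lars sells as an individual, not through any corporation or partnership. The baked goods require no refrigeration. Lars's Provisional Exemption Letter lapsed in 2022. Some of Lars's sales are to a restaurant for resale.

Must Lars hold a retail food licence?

Exception (a): all sales are at a certified farmers' market; items are individually labelled — every condition holds. But: (f) operates — the registered capacity is 3,290 units, less than the 3,400 units limit. Exception (a) does not apply.
All of (b)'s requirements are met (the reportable unit count is 43, below the 53 limit; the baked goods are shelf-stable). However, paragraph (g) must be considered: (g) operates — a current General Waiver is held. Exception (b) does not apply.
Exception (c): the seller is a natural person; aggregate throughput is 7,930 units, meeting the 7,370 units threshold — every condition holds. But applying paragraph (h): (h) operates against (c): a current Tier 3 Registration is held. (c) is therefore removed.
Exception (d) does not apply: the compliance score is 92 points, not below 90 points.
Exception (e)'s conditions are all satisfied: assessed value is $84,500, under the $115,000 limit; a current Annual Exemption Letter is held. Under paragraphs (j)–(p): (j) would limit (e) — the qualifying period is 260 days, below the 345 days limit — but (k) sets (j) aside: (k) operates against (j): a current Provisional Declaration is held. (l) operates (the baked goods contain meat), but yields to (m): (m) operates — some sales are to a restaurant for resale. (n) does not operate here (the reference index is 411, not under 382), so (m) stands. (e) remains available.

No — exception (e) applies; Lars is not required to hold a retail food licence.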